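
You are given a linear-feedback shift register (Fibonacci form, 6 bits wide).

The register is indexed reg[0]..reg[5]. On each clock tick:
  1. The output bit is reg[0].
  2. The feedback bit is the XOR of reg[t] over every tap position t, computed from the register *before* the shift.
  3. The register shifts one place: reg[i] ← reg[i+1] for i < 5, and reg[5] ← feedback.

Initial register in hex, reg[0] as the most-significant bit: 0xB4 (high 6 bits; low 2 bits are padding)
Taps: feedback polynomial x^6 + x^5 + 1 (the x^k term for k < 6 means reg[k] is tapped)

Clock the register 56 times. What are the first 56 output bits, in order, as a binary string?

k : reg_k → out_k, fb_k
0: 101101 → 1, fb=0
1: 011010 → 0, fb=0
2: 110100 → 1, fb=1
3: 101001 → 1, fb=0
4: 010010 → 0, fb=0
5: 100100 → 1, fb=1
6: 001001 → 0, fb=1
7: 010011 → 0, fb=1
8: 100111 → 1, fb=0
9: 001110 → 0, fb=0
10: 011100 → 0, fb=0
11: 111000 → 1, fb=1
12: 110001 → 1, fb=0
13: 100010 → 1, fb=1
14: 000101 → 0, fb=1
15: 001011 → 0, fb=1
16: 010111 → 0, fb=1
17: 101111 → 1, fb=0
18: 011110 → 0, fb=0
19: 111100 → 1, fb=1
20: 111001 → 1, fb=0
21: 110010 → 1, fb=1
22: 100101 → 1, fb=0
23: 001010 → 0, fb=0
24: 010100 → 0, fb=0
25: 101000 → 1, fb=1
26: 010001 → 0, fb=1
27: 100011 → 1, fb=0
28: 000110 → 0, fb=0
29: 001100 → 0, fb=0
30: 011000 → 0, fb=0
31: 110000 → 1, fb=1
32: 100001 → 1, fb=0
33: 000010 → 0, fb=0
34: 000100 → 0, fb=0
35: 001000 → 0, fb=0
36: 010000 → 0, fb=0
37: 100000 → 1, fb=1
38: 000001 → 0, fb=1
39: 000011 → 0, fb=1
40: 000111 → 0, fb=1
41: 001111 → 0, fb=1
42: 011111 → 0, fb=1
43: 111111 → 1, fb=0
44: 111110 → 1, fb=1
45: 111101 → 1, fb=0
46: 111010 → 1, fb=1
47: 110101 → 1, fb=0
48: 101010 → 1, fb=1
49: 010101 → 0, fb=1
50: 101011 → 1, fb=0
51: 010110 → 0, fb=0
52: 101100 → 1, fb=1
53: 011001 → 0, fb=1
54: 110011 → 1, fb=0
55: 100110 → 1, fb=1

10110100100111000101111001010001100001000001111110101011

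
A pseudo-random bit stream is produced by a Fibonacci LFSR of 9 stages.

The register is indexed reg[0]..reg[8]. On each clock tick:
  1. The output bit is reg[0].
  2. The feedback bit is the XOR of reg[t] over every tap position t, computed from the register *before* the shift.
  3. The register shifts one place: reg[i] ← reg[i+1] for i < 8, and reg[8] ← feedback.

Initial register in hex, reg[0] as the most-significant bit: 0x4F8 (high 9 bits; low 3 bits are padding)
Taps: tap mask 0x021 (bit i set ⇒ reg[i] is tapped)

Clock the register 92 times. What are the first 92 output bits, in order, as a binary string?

k : reg_k → out_k, fb_k
0: 010011111 → 0, fb=1
1: 100111111 → 1, fb=0
2: 001111110 → 0, fb=1
3: 011111101 → 0, fb=1
4: 111111011 → 1, fb=0
5: 111110110 → 1, fb=1
6: 111101101 → 1, fb=0
7: 111011010 → 1, fb=0
8: 110110100 → 1, fb=1
9: 101101001 → 1, fb=0
10: 011010010 → 0, fb=0
11: 110100100 → 1, fb=1
12: 101001001 → 1, fb=0
13: 010010010 → 0, fb=0
14: 100100100 → 1, fb=1
15: 001001001 → 0, fb=1
16: 010010011 → 0, fb=0
17: 100100110 → 1, fb=1
18: 001001101 → 0, fb=1
19: 010011011 → 0, fb=1
20: 100110111 → 1, fb=1
21: 001101111 → 0, fb=1
22: 011011111 → 0, fb=1
23: 110111111 → 1, fb=0
24: 101111110 → 1, fb=0
25: 011111100 → 0, fb=1
26: 111111001 → 1, fb=0
27: 111110010 → 1, fb=1
28: 111100101 → 1, fb=1
29: 111001011 → 1, fb=0
30: 110010110 → 1, fb=1
31: 100101101 → 1, fb=0
32: 001011010 → 0, fb=1
33: 010110101 → 0, fb=0
34: 101101010 → 1, fb=0
35: 011010100 → 0, fb=0
36: 110101000 → 1, fb=0
37: 101010000 → 1, fb=1
38: 010100001 → 0, fb=0
39: 101000010 → 1, fb=1
40: 010000101 → 0, fb=0
41: 100001010 → 1, fb=0
42: 000010100 → 0, fb=0
43: 000101000 → 0, fb=1
44: 001010001 → 0, fb=0
45: 010100010 → 0, fb=0
46: 101000100 → 1, fb=1
47: 010001001 → 0, fb=1
48: 100010011 → 1, fb=1
49: 000100111 → 0, fb=0
50: 001001110 → 0, fb=1
51: 010011101 → 0, fb=1
52: 100111011 → 1, fb=0
53: 001110110 → 0, fb=0
54: 011101100 → 0, fb=1
55: 111011001 → 1, fb=0
56: 110110010 → 1, fb=1
57: 101100101 → 1, fb=1
58: 011001011 → 0, fb=1
59: 110010111 → 1, fb=1
60: 100101111 → 1, fb=0
61: 001011110 → 0, fb=1
62: 010111101 → 0, fb=1
63: 101111011 → 1, fb=0
64: 011110110 → 0, fb=0
65: 111101100 → 1, fb=0
66: 111011000 → 1, fb=0
67: 110110000 → 1, fb=1
68: 101100001 → 1, fb=1
69: 011000011 → 0, fb=0
70: 110000110 → 1, fb=1
71: 100001101 → 1, fb=0
72: 000011010 → 0, fb=1
73: 000110101 → 0, fb=0
74: 001101010 → 0, fb=1
75: 011010101 → 0, fb=0
76: 110101010 → 1, fb=0
77: 101010100 → 1, fb=1
78: 010101001 → 0, fb=1
79: 101010011 → 1, fb=1
80: 010100111 → 0, fb=0
81: 101001110 → 1, fb=0
82: 010011100 → 0, fb=1
83: 100111001 → 1, fb=0
84: 001110010 → 0, fb=0
85: 011100100 → 0, fb=0
86: 111001000 → 1, fb=0
87: 110010000 → 1, fb=1
88: 100100001 → 1, fb=1
89: 001000011 → 0, fb=0
90: 010000110 → 0, fb=0
91: 100001100 → 1, fb=0

01001111110110100100100110111111001011010100001010001001110110010111101100001101010100111001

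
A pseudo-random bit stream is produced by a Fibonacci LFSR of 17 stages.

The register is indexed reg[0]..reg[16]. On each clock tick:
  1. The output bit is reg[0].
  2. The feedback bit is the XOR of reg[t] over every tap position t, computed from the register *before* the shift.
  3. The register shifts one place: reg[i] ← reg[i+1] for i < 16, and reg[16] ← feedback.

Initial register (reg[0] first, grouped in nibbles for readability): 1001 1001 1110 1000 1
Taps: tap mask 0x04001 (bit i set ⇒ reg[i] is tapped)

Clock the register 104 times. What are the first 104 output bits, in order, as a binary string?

k : reg_k → out_k, fb_k
0: 10011001111010001 → 1, fb=1
1: 00110011110100011 → 0, fb=0
2: 01100111101000110 → 0, fb=1
3: 11001111010001101 → 1, fb=0
4: 10011110100011010 → 1, fb=1
5: 00111101000110101 → 0, fb=1
6: 01111010001101011 → 0, fb=0
7: 11110100011010110 → 1, fb=0
8: 11101000110101100 → 1, fb=0
9: 11010001101011000 → 1, fb=1
10: 10100011010110001 → 1, fb=1
11: 01000110101100011 → 0, fb=0
12: 10001101011000110 → 1, fb=0
13: 00011010110001100 → 0, fb=1
14: 00110101100011001 → 0, fb=0
15: 01101011000110010 → 0, fb=0
16: 11010110001100100 → 1, fb=0
17: 10101100011001000 → 1, fb=1
18: 01011000110010001 → 0, fb=0
19: 10110001100100010 → 1, fb=1
20: 01100011001000101 → 0, fb=1
21: 11000110010001011 → 1, fb=1
22: 10001100100010111 → 1, fb=0
23: 00011001000101110 → 0, fb=1
24: 00110010001011101 → 0, fb=1
25: 01100100010111011 → 0, fb=0
26: 11001000101110110 → 1, fb=0
27: 10010001011101100 → 1, fb=0
28: 00100010111011000 → 0, fb=0
29: 01000101110110000 → 0, fb=0
30: 10001011101100000 → 1, fb=1
31: 00010111011000001 → 0, fb=0
32: 00101110110000010 → 0, fb=0
33: 01011101100000100 → 0, fb=1
34: 10111011000001001 → 1, fb=1
35: 01110110000010011 → 0, fb=0
36: 11101100000100110 → 1, fb=0
37: 11011000001001100 → 1, fb=0
38: 10110000010011000 → 1, fb=1
39: 01100000100110001 → 0, fb=0
40: 11000001001100010 → 1, fb=1
41: 10000010011000101 → 1, fb=0
42: 00000100110001010 → 0, fb=0
43: 00001001100010100 → 0, fb=1
44: 00010011000101001 → 0, fb=0
45: 00100110001010010 → 0, fb=0
46: 01001100010100100 → 0, fb=1
47: 10011000101001001 → 1, fb=1
48: 00110001010010011 → 0, fb=0
49: 01100010100100110 → 0, fb=1
50: 11000101001001101 → 1, fb=0
51: 10001010010011010 → 1, fb=1
52: 00010100100110101 → 0, fb=1
53: 00101001001101011 → 0, fb=0
54: 01010010011010110 → 0, fb=1
55: 10100100110101101 → 1, fb=0
56: 01001001101011010 → 0, fb=0
57: 10010011010110100 → 1, fb=0
58: 00100110101101000 → 0, fb=0
59: 01001101011010000 → 0, fb=0
60: 10011010110100000 → 1, fb=1
61: 00110101101000001 → 0, fb=0
62: 01101011010000010 → 0, fb=0
63: 11010110100000100 → 1, fb=0
64: 10101101000001000 → 1, fb=1
65: 01011010000010001 → 0, fb=0
66: 10110100000100010 → 1, fb=1
67: 01101000001000101 → 0, fb=1
68: 11010000010001011 → 1, fb=1
69: 10100000100010111 → 1, fb=0
70: 01000001000101110 → 0, fb=1
71: 10000010001011101 → 1, fb=0
72: 00000100010111010 → 0, fb=0
73: 00001000101110100 → 0, fb=1
74: 00010001011101001 → 0, fb=0
75: 00100010111010010 → 0, fb=0
76: 01000101110100100 → 0, fb=1
77: 10001011101001001 → 1, fb=1
78: 00010111010010011 → 0, fb=0
79: 00101110100100110 → 0, fb=1
80: 01011101001001101 → 0, fb=1
81: 10111010010011011 → 1, fb=1
82: 01110100100110111 → 0, fb=1
83: 11101001001101111 → 1, fb=0
84: 11010010011011110 → 1, fb=0
85: 10100100110111100 → 1, fb=0
86: 01001001101111000 → 0, fb=0
87: 10010011011110000 → 1, fb=1
88: 00100110111100001 → 0, fb=0
89: 01001101111000010 → 0, fb=0
90: 10011011110000100 → 1, fb=0
91: 00110111100001000 → 0, fb=0
92: 01101111000010000 → 0, fb=0
93: 11011110000100000 → 1, fb=1
94: 10111100001000001 → 1, fb=1
95: 01111000010000011 → 0, fb=0
96: 11110000100000110 → 1, fb=0
97: 11100001000001100 → 1, fb=0
98: 11000010000011000 → 1, fb=1
99: 10000100000110001 → 1, fb=1
100: 00001000001100011 → 0, fb=0
101: 00010000011000110 → 0, fb=1
102: 00100000110001101 → 0, fb=1
103: 01000001100011011 → 0, fb=0

10011001111010001101011000110010001011101100000100110001010010011010110100000100010111010010011011110000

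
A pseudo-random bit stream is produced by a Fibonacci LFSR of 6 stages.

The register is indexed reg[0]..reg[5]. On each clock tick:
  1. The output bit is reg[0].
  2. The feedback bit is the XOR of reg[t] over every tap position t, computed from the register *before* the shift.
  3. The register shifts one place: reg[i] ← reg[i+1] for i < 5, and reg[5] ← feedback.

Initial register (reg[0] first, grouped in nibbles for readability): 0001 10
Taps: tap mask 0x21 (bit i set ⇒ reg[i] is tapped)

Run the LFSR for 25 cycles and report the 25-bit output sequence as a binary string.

0001100001000001111110101

step | reg (before) | out | fb
   0 | 000110 | 0 | 0
   1 | 001100 | 0 | 0
   2 | 011000 | 0 | 0
   3 | 110000 | 1 | 1
   4 | 100001 | 1 | 0
   5 | 000010 | 0 | 0
   6 | 000100 | 0 | 0
   7 | 001000 | 0 | 0
   8 | 010000 | 0 | 0
   9 | 100000 | 1 | 1
  10 | 000001 | 0 | 1
  11 | 000011 | 0 | 1
  12 | 000111 | 0 | 1
  13 | 001111 | 0 | 1
  14 | 011111 | 0 | 1
  15 | 111111 | 1 | 0
  16 | 111110 | 1 | 1
  17 | 111101 | 1 | 0
  18 | 111010 | 1 | 1
  19 | 110101 | 1 | 0
  20 | 101010 | 1 | 1
  21 | 010101 | 0 | 1
  22 | 101011 | 1 | 0
  23 | 010110 | 0 | 0
  24 | 101100 | 1 | 1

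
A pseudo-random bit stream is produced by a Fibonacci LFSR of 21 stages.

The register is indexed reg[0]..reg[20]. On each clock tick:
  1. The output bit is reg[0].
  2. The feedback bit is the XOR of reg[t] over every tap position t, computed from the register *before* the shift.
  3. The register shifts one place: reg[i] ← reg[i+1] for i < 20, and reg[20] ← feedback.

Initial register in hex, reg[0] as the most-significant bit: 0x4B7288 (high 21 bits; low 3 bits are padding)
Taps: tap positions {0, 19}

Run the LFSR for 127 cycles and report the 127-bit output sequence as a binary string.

tick  register→output (feedback)
  0  010010110111001010001→0 (0)
  1  100101101110010100010→1 (0)
  2  001011011100101000100→0 (0)
  3  010110111001010001000→0 (0)
  4  101101110010100010000→1 (1)
  5  011011100101000100001→0 (0)
  6  110111001010001000010→1 (0)
  7  101110010100010000100→1 (1)
  8  011100101000100001001→0 (0)
  9  111001010001000010010→1 (0)
 10  110010100010000100100→1 (1)
 11  100101000100001001001→1 (1)
 12  001010001000010010011→0 (1)
 13  010100010000100100111→0 (1)
 14  101000100001001001111→1 (0)
 15  010001000010010011110→0 (1)
 16  100010000100100111101→1 (1)
 17  000100001001001111011→0 (1)
 18  001000010010011110111→0 (1)
 19  010000100100111101111→0 (1)
 20  100001001001111011111→1 (0)
 21  000010010011110111110→0 (1)
 22  000100100111101111101→0 (0)
 23  001001001111011111010→0 (1)
 24  010010011110111110101→0 (0)
 25  100100111101111101010→1 (0)
 26  001001111011111010100→0 (0)
 27  010011110111110101000→0 (0)
 28  100111101111101010000→1 (1)
 29  001111011111010100001→0 (0)
 30  011110111110101000010→0 (1)
 31  111101111101010000101→1 (1)
 32  111011111010100001011→1 (0)
 33  110111110101000010110→1 (0)
 34  101111101010000101100→1 (1)
 35  011111010100001011001→0 (0)
 36  111110101000010110010→1 (0)
 37  111101010000101100100→1 (1)
 38  111010100001011001001→1 (1)
 39  110101000010110010011→1 (0)
 40  101010000101100100110→1 (0)
 41  010100001011001001100→0 (0)
 42  101000010110010011000→1 (1)
 43  010000101100100110001→0 (0)
 44  100001011001001100010→1 (0)
 45  000010110010011000100→0 (0)
 46  000101100100110001000→0 (0)
 47  001011001001100010000→0 (0)
 48  010110010011000100000→0 (0)
 49  101100100110001000000→1 (1)
 50  011001001100010000001→0 (0)
 51  110010011000100000010→1 (0)
 52  100100110001000000100→1 (1)
 53  001001100010000001001→0 (0)
 54  010011000100000010010→0 (1)
 55  100110001000000100101→1 (1)
 56  001100010000001001011→0 (1)
 57  011000100000010010111→0 (1)
 58  110001000000100101111→1 (0)
 59  100010000001001011110→1 (0)
 60  000100000010010111100→0 (0)
 61  001000000100101111000→0 (0)
 62  010000001001011110000→0 (0)
 63  100000010010111100000→1 (1)
 64  000000100101111000001→0 (0)
 65  000001001011110000010→0 (1)
 66  000010010111100000101→0 (0)
 67  000100101111000001010→0 (1)
 68  001001011110000010101→0 (0)
 69  010010111100000101010→0 (1)
 70  100101111000001010101→1 (1)
 71  001011110000010101011→0 (1)
 72  010111100000101010111→0 (1)
 73  101111000001010101111→1 (0)
 74  011110000010101011110→0 (1)
 75  111100000101010111101→1 (1)
 76  111000001010101111011→1 (0)
 77  110000010101011110110→1 (0)
 78  100000101010111101100→1 (1)
 79  000001010101111011001→0 (0)
 80  000010101011110110010→0 (1)
 81  000101010111101100101→0 (0)
 82  001010101111011001010→0 (1)
 83  010101011110110010101→0 (0)
 84  101010111101100101010→1 (0)
 85  010101111011001010100→0 (0)
 86  101011110110010101000→1 (1)
 87  010111101100101010001→0 (0)
 88  101111011001010100010→1 (0)
 89  011110110010101000100→0 (0)
 90  111101100101010001000→1 (1)
 91  111011001010100010001→1 (1)
 92  110110010101000100011→1 (0)
 93  101100101010001000110→1 (0)
 94  011001010100010001100→0 (0)
 95  110010101000100011000→1 (1)
 96  100101010001000110001→1 (1)
 97  001010100010001100011→0 (1)
 98  010101000100011000111→0 (1)
 99  101010001000110001111→1 (0)
100  010100010001100011110→0 (1)
101  101000100011000111101→1 (1)
102  010001000110001111011→0 (1)
103  100010001100011110111→1 (0)
104  000100011000111101110→0 (1)
105  001000110001111011101→0 (0)
106  010001100011110111010→0 (1)
107  100011000111101110101→1 (1)
108  000110001111011101011→0 (1)
109  001100011110111010111→0 (1)
110  011000111101110101111→0 (1)
111  110001111011101011111→1 (0)
112  100011110111010111110→1 (0)
113  000111101110101111100→0 (0)
114  001111011101011111000→0 (0)
115  011110111010111110000→0 (0)
116  111101110101111100000→1 (1)
117  111011101011111000001→1 (1)
118  110111010111110000011→1 (0)
119  101110101111100000110→1 (0)
120  011101011111000001100→0 (0)
121  111010111110000011000→1 (1)
122  110101111100000110001→1 (1)
123  101011111000001100011→1 (0)
124  010111110000011000110→0 (1)
125  101111100000110001101→1 (1)
126  011111000001100011011→0 (1)

0100101101110010100010000100100111101111101010000101100100110001000000100101111000001010101111011001010100010001100011110111010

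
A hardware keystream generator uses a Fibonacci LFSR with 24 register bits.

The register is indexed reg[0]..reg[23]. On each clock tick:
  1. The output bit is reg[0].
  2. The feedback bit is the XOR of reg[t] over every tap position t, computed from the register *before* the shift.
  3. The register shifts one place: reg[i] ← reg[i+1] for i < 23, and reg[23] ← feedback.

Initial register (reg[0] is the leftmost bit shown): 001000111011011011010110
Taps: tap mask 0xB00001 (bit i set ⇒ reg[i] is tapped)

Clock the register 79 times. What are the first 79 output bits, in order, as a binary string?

0010001110110110110101101110000100000100000110000100100011100100100000000111111

step | reg (before) | out | fb
   0 | 001000111011011011010110 | 0 | 1
   1 | 010001110110110110101101 | 0 | 1
   2 | 100011101101101101011011 | 1 | 1
   3 | 000111011011011010110111 | 0 | 0
   4 | 001110110110110101101110 | 0 | 0
   5 | 011101101101101011011100 | 0 | 0
   6 | 111011011011010110111000 | 1 | 0
   7 | 110110110110101101110000 | 1 | 1
   8 | 101101101101011011100001 | 1 | 0
   9 | 011011011010110111000010 | 0 | 0
  10 | 110110110101101110000100 | 1 | 0
  11 | 101101101011011100001000 | 1 | 0
  12 | 011011010110111000010000 | 0 | 0
  13 | 110110101101110000100000 | 1 | 1
  14 | 101101011011100001000001 | 1 | 0
  15 | 011010110111000010000010 | 0 | 0
  16 | 110101101110000100000100 | 1 | 0
  17 | 101011011100001000001000 | 1 | 0
  18 | 010110111000010000010000 | 0 | 0
  19 | 101101110000100000100000 | 1 | 1
  20 | 011011100001000001000001 | 0 | 1
  21 | 110111000010000010000011 | 1 | 0
  22 | 101110000100000100000110 | 1 | 0
  23 | 011100001000001000001100 | 0 | 0
  24 | 111000010000010000011000 | 1 | 0
  25 | 110000100000100000110000 | 1 | 1
  26 | 100001000001000001100001 | 1 | 0
  27 | 000010000010000011000010 | 0 | 0
  28 | 000100000100000110000100 | 0 | 1
  29 | 001000001000001100001001 | 0 | 0
  30 | 010000010000011000010010 | 0 | 0
  31 | 100000100000110000100100 | 1 | 0
  32 | 000001000001100001001000 | 0 | 1
  33 | 000010000011000010010001 | 0 | 1
  34 | 000100000110000100100011 | 0 | 1
  35 | 001000001100001001000111 | 0 | 0
  36 | 010000011000010010001110 | 0 | 0
  37 | 100000110000100100011100 | 1 | 1
  38 | 000001100001001000111001 | 0 | 0
  39 | 000011000010010001110010 | 0 | 0
  40 | 000110000100100011100100 | 0 | 1
  41 | 001100001001000111001001 | 0 | 0
  42 | 011000010010001110010010 | 0 | 0
  43 | 110000100100011100100100 | 1 | 0
  44 | 100001001000111001001000 | 1 | 0
  45 | 000010010001110010010000 | 0 | 0
  46 | 000100100011100100100000 | 0 | 0
  47 | 001001000111001001000000 | 0 | 0
  48 | 010010001110010010000000 | 0 | 0
  49 | 100100011100100100000000 | 1 | 1
  50 | 001000111001001000000001 | 0 | 1
  51 | 010001110010010000000011 | 0 | 1
  52 | 100011100100100000000111 | 1 | 1
  53 | 000111001001000000001111 | 0 | 1
  54 | 001110010010000000011111 | 0 | 1
  55 | 011100100100000000111111 | 0 | 1
  56 | 111001001000000001111111 | 1 | 0
  57 | 110010010000000011111110 | 1 | 1
  58 | 100100100000000111111101 | 1 | 0
  59 | 001001000000001111111010 | 0 | 1
  60 | 010010000000011111110101 | 0 | 0
  61 | 100100000000111111101010 | 1 | 0
  62 | 001000000001111111010100 | 0 | 1
  63 | 010000000011111110101001 | 0 | 0
  64 | 100000000111111101010010 | 1 | 1
  65 | 000000001111111010100101 | 0 | 0
  66 | 000000011111110101001010 | 0 | 1
  67 | 000000111111101010010101 | 0 | 0
  68 | 000001111111010100101010 | 0 | 1
  69 | 000011111110101001010101 | 0 | 0
  70 | 000111111101010010101010 | 0 | 1
  71 | 001111111010100101010101 | 0 | 0
  72 | 011111110101001010101010 | 0 | 1
  73 | 111111101010010101010101 | 1 | 1
  74 | 111111010100101010101011 | 1 | 1
  75 | 111110101001010101010111 | 1 | 1
  76 | 111101010010101010101111 | 1 | 0
  77 | 111010100101010101011110 | 1 | 1
  78 | 110101001010101010111101 | 1 | 0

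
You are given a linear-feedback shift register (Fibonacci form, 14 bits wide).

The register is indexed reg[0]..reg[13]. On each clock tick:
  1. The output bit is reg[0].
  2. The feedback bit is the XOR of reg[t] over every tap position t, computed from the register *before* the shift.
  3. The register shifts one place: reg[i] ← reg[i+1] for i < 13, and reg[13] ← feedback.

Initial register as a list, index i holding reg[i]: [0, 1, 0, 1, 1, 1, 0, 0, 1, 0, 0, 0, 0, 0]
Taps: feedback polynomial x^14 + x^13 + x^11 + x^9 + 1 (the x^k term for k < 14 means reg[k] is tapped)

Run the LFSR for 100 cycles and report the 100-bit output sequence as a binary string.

tick  register→output (feedback)
  0  01011100100000→0 (0)
  1  10111001000000→1 (1)
  2  01110010000001→0 (1)
  3  11100100000011→1 (0)
  4  11001000000110→1 (0)
  5  10010000001100→1 (0)
  6  00100000011000→0 (1)
  7  01000000110001→0 (0)
  8  10000001100010→1 (1)
  9  00000011000101→0 (0)
 10  00000110001010→0 (0)
 11  00001100010100→0 (0)
 12  00011000101000→0 (0)
 13  00110001010000→0 (1)
 14  01100010100001→0 (1)
 15  11000101000011→1 (0)
 16  10001010000110→1 (0)
 17  00010100001100→0 (1)
 18  00101000011001→0 (0)
 19  01010000110010→0 (1)
 20  10100001100101→1 (1)
 21  01000011001011→0 (1)
 22  10000110010111→1 (0)
 23  00001100101110→0 (1)
 24  00011001011101→0 (1)
 25  00110010111011→0 (0)
 26  01100101110110→0 (0)
 27  11001011101100→1 (0)
 28  10010111011000→1 (0)
 29  00101110110000→0 (1)
 30  01011101100001→0 (1)
 31  10111011000011→1 (0)
 32  01110110000110→0 (1)
 33  11101100001101→1 (1)
 34  11011000011011→1 (1)
 35  10110000110111→1 (0)
 36  01100001101110→0 (1)
 37  11000011011101→1 (0)
 38  10000110111010→1 (0)
 39  00001101110100→0 (0)
 40  00011011101000→0 (0)
 41  00110111010000→0 (1)
 42  01101110100001→0 (1)
 43  11011101000011→1 (0)
 44  10111010000110→1 (0)
 45  01110100001100→0 (1)
 46  11101000011001→1 (1)
 47  11010000110011→1 (1)
 48  10100001100111→1 (1)
 49  01000011001111→0 (0)
 50  10000110011110→1 (1)
 51  00001100111101→0 (1)
 52  00011001111011→0 (0)
 53  00110011110110→0 (0)
 54  01100111101100→0 (1)
 55  11001111011001→1 (1)
 56  10011110110011→1 (1)
 57  00111101100111→0 (0)
 58  01111011001110→0 (1)
 59  11110110011101→1 (0)
 60  11101100111010→1 (0)
 61  11011001110100→1 (1)
 62  10110011101001→1 (0)
 63  01100111010010→0 (1)
 64  11001110100101→1 (1)
 65  10011101001011→1 (0)
 66  00111010010110→0 (0)
 67  01110100101100→0 (1)
 68  11101001011001→1 (1)
 69  11010010110011→1 (1)
 70  10100101100111→1 (1)
 71  01001011001111→0 (0)
 72  10010110011110→1 (1)
 73  00101100111101→0 (1)
 74  01011001111011→0 (0)
 75  10110011110110→1 (1)
 76  01100111101101→0 (0)
 77  11001111011010→1 (0)
 78  10011110110100→1 (1)
 79  00111101101001→0 (1)
 80  01111011010011→0 (0)
 81  11110110100110→1 (0)
 82  11101101001100→1 (0)
 83  11011010011000→1 (0)
 84  10110100110000→1 (0)
 85  01101001100000→0 (0)
 86  11010011000000→1 (1)
 87  10100110000001→1 (0)
 88  01001100000010→0 (0)
 89  10011000000100→1 (0)
 90  00110000001000→0 (0)
 91  01100000010000→0 (1)
 92  11000000100001→1 (0)
 93  10000001000010→1 (1)
 94  00000010000101→0 (0)
 95  00000100001010→0 (0)
 96  00001000010100→0 (0)
 97  00010000101000→0 (0)
 98  00100001010000→0 (1)
 99  01000010100001→0 (1)

0101110010000001100010100001100101110110000110111010000110011110110011101001011001111011010011000000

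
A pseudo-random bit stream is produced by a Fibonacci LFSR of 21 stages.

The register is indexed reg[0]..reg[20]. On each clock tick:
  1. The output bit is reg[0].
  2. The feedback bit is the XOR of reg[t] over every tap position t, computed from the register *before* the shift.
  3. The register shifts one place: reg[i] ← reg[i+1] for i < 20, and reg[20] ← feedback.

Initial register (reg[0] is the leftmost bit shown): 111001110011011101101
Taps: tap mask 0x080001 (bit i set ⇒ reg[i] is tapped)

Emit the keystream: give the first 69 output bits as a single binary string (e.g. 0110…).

k : reg_k → out_k, fb_k
0: 111001110011011101101 → 1, fb=1
1: 110011100110111011011 → 1, fb=0
2: 100111001101110110110 → 1, fb=0
3: 001110011011101101100 → 0, fb=0
4: 011100110111011011000 → 0, fb=0
5: 111001101110110110000 → 1, fb=1
6: 110011011101101100001 → 1, fb=1
7: 100110111011011000011 → 1, fb=0
8: 001101110110110000110 → 0, fb=1
9: 011011101101100001101 → 0, fb=0
10: 110111011011000011010 → 1, fb=0
11: 101110110110000110100 → 1, fb=1
12: 011101101100001101001 → 0, fb=0
13: 111011011000011010010 → 1, fb=0
14: 110110110000110100100 → 1, fb=1
15: 101101100001101001001 → 1, fb=1
16: 011011000011010010011 → 0, fb=1
17: 110110000110100100111 → 1, fb=0
18: 101100001101001001110 → 1, fb=0
19: 011000011010010011100 → 0, fb=0
20: 110000110100100111000 → 1, fb=1
21: 100001101001001110001 → 1, fb=1
22: 000011010010011100011 → 0, fb=1
23: 000110100100111000111 → 0, fb=1
24: 001101001001110001111 → 0, fb=1
25: 011010010011100011111 → 0, fb=1
26: 110100100111000111111 → 1, fb=0
27: 101001001110001111110 → 1, fb=0
28: 010010011100011111100 → 0, fb=0
29: 100100111000111111000 → 1, fb=1
30: 001001110001111110001 → 0, fb=0
31: 010011100011111100010 → 0, fb=1
32: 100111000111111000101 → 1, fb=1
33: 001110001111110001011 → 0, fb=1
34: 011100011111100010111 → 0, fb=1
35: 111000111111000101111 → 1, fb=0
36: 110001111110001011110 → 1, fb=0
37: 100011111100010111100 → 1, fb=1
38: 000111111000101111001 → 0, fb=0
39: 001111110001011110010 → 0, fb=1
40: 011111100010111100101 → 0, fb=0
41: 111111000101111001010 → 1, fb=0
42: 111110001011110010100 → 1, fb=1
43: 111100010111100101001 → 1, fb=1
44: 111000101111001010011 → 1, fb=0
45: 110001011110010100110 → 1, fb=0
46: 100010111100101001100 → 1, fb=1
47: 000101111001010011001 → 0, fb=0
48: 001011110010100110010 → 0, fb=1
49: 010111100101001100101 → 0, fb=0
50: 101111001010011001010 → 1, fb=0
51: 011110010100110010100 → 0, fb=0
52: 111100101001100101000 → 1, fb=1
53: 111001010011001010001 → 1, fb=1
54: 110010100110010100011 → 1, fb=0
55: 100101001100101000110 → 1, fb=0
56: 001010011001010001100 → 0, fb=0
57: 010100110010100011000 → 0, fb=0
58: 101001100101000110000 → 1, fb=1
59: 010011001010001100001 → 0, fb=0
60: 100110010100011000010 → 1, fb=0
61: 001100101000110000100 → 0, fb=0
62: 011001010001100001000 → 0, fb=0
63: 110010100011000010000 → 1, fb=1
64: 100101000110000100001 → 1, fb=1
65: 001010001100001000011 → 0, fb=1
66: 010100011000010000111 → 0, fb=1
67: 101000110000100001111 → 1, fb=0
68: 010001100001000011110 → 0, fb=1

111001110011011101101100001101001001110001111110001011110010100110010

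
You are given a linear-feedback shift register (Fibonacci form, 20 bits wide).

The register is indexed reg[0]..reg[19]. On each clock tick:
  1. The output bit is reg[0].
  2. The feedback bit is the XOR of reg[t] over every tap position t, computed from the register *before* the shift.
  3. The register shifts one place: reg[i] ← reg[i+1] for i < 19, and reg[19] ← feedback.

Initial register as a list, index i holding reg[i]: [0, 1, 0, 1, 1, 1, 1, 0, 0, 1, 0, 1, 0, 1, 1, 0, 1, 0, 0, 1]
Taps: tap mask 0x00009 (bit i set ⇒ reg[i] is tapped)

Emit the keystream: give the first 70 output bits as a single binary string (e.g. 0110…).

step | reg (before) | out | fb
   0 | 01011110010101101001 | 0 | 1
   1 | 10111100101011010011 | 1 | 0
   2 | 01111001010110100110 | 0 | 1
   3 | 11110010101101001101 | 1 | 0
   4 | 11100101011010011010 | 1 | 1
   5 | 11001010110100110101 | 1 | 1
   6 | 10010101101001101011 | 1 | 0
   7 | 00101011010011010110 | 0 | 0
   8 | 01010110100110101100 | 0 | 1
   9 | 10101101001101011001 | 1 | 1
  10 | 01011010011010110011 | 0 | 1
  11 | 10110100110101100111 | 1 | 0
  12 | 01101001101011001110 | 0 | 0
  13 | 11010011010110011100 | 1 | 0
  14 | 10100110101100111000 | 1 | 1
  15 | 01001101011001110001 | 0 | 0
  16 | 10011010110011100010 | 1 | 0
  17 | 00110101100111000100 | 0 | 1
  18 | 01101011001110001001 | 0 | 0
  19 | 11010110011100010010 | 1 | 0
  20 | 10101100111000100100 | 1 | 1
  21 | 01011001110001001001 | 0 | 1
  22 | 10110011100010010011 | 1 | 0
  23 | 01100111000100100110 | 0 | 0
  24 | 11001110001001001100 | 1 | 1
  25 | 10011100010010011001 | 1 | 0
  26 | 00111000100100110010 | 0 | 1
  27 | 01110001001001100101 | 0 | 1
  28 | 11100010010011001011 | 1 | 1
  29 | 11000100100110010111 | 1 | 1
  30 | 10001001001100101111 | 1 | 1
  31 | 00010010011001011111 | 0 | 1
  32 | 00100100110010111111 | 0 | 0
  33 | 01001001100101111110 | 0 | 0
  34 | 10010011001011111100 | 1 | 0
  35 | 00100110010111111000 | 0 | 0
  36 | 01001100101111110000 | 0 | 0
  37 | 10011001011111100000 | 1 | 0
  38 | 00110010111111000000 | 0 | 1
  39 | 01100101111110000001 | 0 | 0
  40 | 11001011111100000010 | 1 | 1
  41 | 10010111111000000101 | 1 | 0
  42 | 00101111110000001010 | 0 | 0
  43 | 01011111100000010100 | 0 | 1
  44 | 10111111000000101001 | 1 | 0
  45 | 01111110000001010010 | 0 | 1
  46 | 11111100000010100101 | 1 | 0
  47 | 11111000000101001010 | 1 | 0
  48 | 11110000001010010100 | 1 | 0
  49 | 11100000010100101000 | 1 | 1
  50 | 11000000101001010001 | 1 | 1
  51 | 10000001010010100011 | 1 | 1
  52 | 00000010100101000111 | 0 | 0
  53 | 00000101001010001110 | 0 | 0
  54 | 00001010010100011100 | 0 | 0
  55 | 00010100101000111000 | 0 | 1
  56 | 00101001010001110001 | 0 | 0
  57 | 01010010100011100010 | 0 | 1
  58 | 10100101000111000101 | 1 | 1
  59 | 01001010001110001011 | 0 | 0
  60 | 10010100011100010110 | 1 | 0
  61 | 00101000111000101100 | 0 | 0
  62 | 01010001110001011000 | 0 | 1
  63 | 10100011100010110001 | 1 | 1
  64 | 01000111000101100011 | 0 | 0
  65 | 10001110001011000110 | 1 | 1
  66 | 00011100010110001101 | 0 | 1
  67 | 00111000101100011011 | 0 | 1
  68 | 01110001011000110111 | 0 | 1
  69 | 11100010110001101111 | 1 | 1

0101111001010110100110101100111000100100110010111111000000101001010001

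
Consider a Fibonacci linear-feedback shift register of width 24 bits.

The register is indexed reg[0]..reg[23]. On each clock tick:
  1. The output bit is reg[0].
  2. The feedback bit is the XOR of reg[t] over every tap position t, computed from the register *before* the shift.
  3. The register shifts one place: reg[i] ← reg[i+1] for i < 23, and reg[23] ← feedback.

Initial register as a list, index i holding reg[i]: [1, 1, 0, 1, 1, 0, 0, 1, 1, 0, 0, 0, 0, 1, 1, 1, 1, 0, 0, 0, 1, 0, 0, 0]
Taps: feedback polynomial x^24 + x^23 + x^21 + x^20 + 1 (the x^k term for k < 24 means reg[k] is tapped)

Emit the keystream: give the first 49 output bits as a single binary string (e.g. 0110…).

1101100110000111100010000110001010101111000100100

k : reg_k → out_k, fb_k
0: 110110011000011110001000 → 1, fb=0
1: 101100110000111100010000 → 1, fb=1
2: 011001100001111000100001 → 0, fb=1
3: 110011000011110001000011 → 1, fb=0
4: 100110000111100010000110 → 1, fb=0
5: 001100001111000100001100 → 0, fb=0
6: 011000011110001000011000 → 0, fb=1
7: 110000111100010000110001 → 1, fb=0
8: 100001111000100001100010 → 1, fb=1
9: 000011110001000011000101 → 0, fb=0
10: 000111100010000110001010 → 0, fb=1
11: 001111000100001100010101 → 0, fb=0
12: 011110001000011000101010 → 0, fb=1
13: 111100010000110001010101 → 1, fb=1
14: 111000100001100010101011 → 1, fb=1
15: 110001000011000101010111 → 1, fb=1
16: 100010000110001010101111 → 1, fb=0
17: 000100001100010101011110 → 0, fb=0
18: 001000011000101010111100 → 0, fb=0
19: 010000110001010101111000 → 0, fb=1
20: 100001100010101011110001 → 1, fb=0
21: 000011000101010111100010 → 0, fb=0
22: 000110001010101111000100 → 0, fb=1
23: 001100010101011110001001 → 0, fb=0
24: 011000101010111100010010 → 0, fb=0
25: 110001010101111000100100 → 1, fb=0
26: 100010101011110001001000 → 1, fb=0
27: 000101010111100010010000 → 0, fb=0
28: 001010101111000100100000 → 0, fb=0
29: 010101011110001001000000 → 0, fb=0
30: 101010111100010010000000 → 1, fb=1
31: 010101111000100100000001 → 0, fb=1
32: 101011110001001000000011 → 1, fb=0
33: 010111100010010000000110 → 0, fb=1
34: 101111000100100000001101 → 1, fb=0
35: 011110001001000000011010 → 0, fb=1
36: 111100010010000000110101 → 1, fb=1
37: 111000100100000001101011 → 1, fb=1
38: 110001001000000011010111 → 1, fb=1
39: 100010010000000110101111 → 1, fb=0
40: 000100100000001101011110 → 0, fb=0
41: 001001000000011010111100 → 0, fb=0
42: 010010000000110101111000 → 0, fb=1
43: 100100000001101011110001 → 1, fb=0
44: 001000000011010111100010 → 0, fb=0
45: 010000000110101111000100 → 0, fb=1
46: 100000001101011110001001 → 1, fb=1
47: 000000011010111100010011 → 0, fb=1
48: 000000110101111000100111 → 0, fb=0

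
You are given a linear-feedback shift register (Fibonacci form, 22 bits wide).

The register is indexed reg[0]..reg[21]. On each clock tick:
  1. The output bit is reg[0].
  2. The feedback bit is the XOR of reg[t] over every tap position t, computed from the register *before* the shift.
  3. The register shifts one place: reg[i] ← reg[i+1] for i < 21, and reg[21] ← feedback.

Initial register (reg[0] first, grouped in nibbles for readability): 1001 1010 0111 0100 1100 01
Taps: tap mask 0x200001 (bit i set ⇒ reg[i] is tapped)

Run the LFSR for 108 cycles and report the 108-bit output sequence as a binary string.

100110100111010011000100010011101001110111100001110100111010010100000101100010110001100000011011110010000100

k : reg_k → out_k, fb_k
0: 1001101001110100110001 → 1, fb=0
1: 0011010011101001100010 → 0, fb=0
2: 0110100111010011000100 → 0, fb=0
3: 1101001110100110001000 → 1, fb=1
4: 1010011101001100010001 → 1, fb=0
5: 0100111010011000100010 → 0, fb=0
6: 1001110100110001000100 → 1, fb=1
7: 0011101001100010001001 → 0, fb=1
8: 0111010011000100010011 → 0, fb=1
9: 1110100110001000100111 → 1, fb=0
10: 1101001100010001001110 → 1, fb=1
11: 1010011000100010011101 → 1, fb=0
12: 0100110001000100111010 → 0, fb=0
13: 1001100010001001110100 → 1, fb=1
14: 0011000100010011101001 → 0, fb=1
15: 0110001000100111010011 → 0, fb=1
16: 1100010001001110100111 → 1, fb=0
17: 1000100010011101001110 → 1, fb=1
18: 0001000100111010011101 → 0, fb=1
19: 0010001001110100111011 → 0, fb=1
20: 0100010011101001110111 → 0, fb=1
21: 1000100111010011101111 → 1, fb=0
22: 0001001110100111011110 → 0, fb=0
23: 0010011101001110111100 → 0, fb=0
24: 0100111010011101111000 → 0, fb=0
25: 1001110100111011110000 → 1, fb=1
26: 0011101001110111100001 → 0, fb=1
27: 0111010011101111000011 → 0, fb=1
28: 1110100111011110000111 → 1, fb=0
29: 1101001110111100001110 → 1, fb=1
30: 1010011101111000011101 → 1, fb=0
31: 0100111011110000111010 → 0, fb=0
32: 1001110111100001110100 → 1, fb=1
33: 0011101111000011101001 → 0, fb=1
34: 0111011110000111010011 → 0, fb=1
35: 1110111100001110100111 → 1, fb=0
36: 1101111000011101001110 → 1, fb=1
37: 1011110000111010011101 → 1, fb=0
38: 0111100001110100111010 → 0, fb=0
39: 1111000011101001110100 → 1, fb=1
40: 1110000111010011101001 → 1, fb=0
41: 1100001110100111010010 → 1, fb=1
42: 1000011101001110100101 → 1, fb=0
43: 0000111010011101001010 → 0, fb=0
44: 0001110100111010010100 → 0, fb=0
45: 0011101001110100101000 → 0, fb=0
46: 0111010011101001010000 → 0, fb=0
47: 1110100111010010100000 → 1, fb=1
48: 1101001110100101000001 → 1, fb=0
49: 1010011101001010000010 → 1, fb=1
50: 0100111010010100000101 → 0, fb=1
51: 1001110100101000001011 → 1, fb=0
52: 0011101001010000010110 → 0, fb=0
53: 0111010010100000101100 → 0, fb=0
54: 1110100101000001011000 → 1, fb=1
55: 1101001010000010110001 → 1, fb=0
56: 1010010100000101100010 → 1, fb=1
57: 0100101000001011000101 → 0, fb=1
58: 1001010000010110001011 → 1, fb=0
59: 0010100000101100010110 → 0, fb=0
60: 0101000001011000101100 → 0, fb=0
61: 1010000010110001011000 → 1, fb=1
62: 0100000101100010110001 → 0, fb=1
63: 1000001011000101100011 → 1, fb=0
64: 0000010110001011000110 → 0, fb=0
65: 0000101100010110001100 → 0, fb=0
66: 0001011000101100011000 → 0, fb=0
67: 0010110001011000110000 → 0, fb=0
68: 0101100010110001100000 → 0, fb=0
69: 1011000101100011000000 → 1, fb=1
70: 0110001011000110000001 → 0, fb=1
71: 1100010110001100000011 → 1, fb=0
72: 1000101100011000000110 → 1, fb=1
73: 0001011000110000001101 → 0, fb=1
74: 0010110001100000011011 → 0, fb=1
75: 0101100011000000110111 → 0, fb=1
76: 1011000110000001101111 → 1, fb=0
77: 0110001100000011011110 → 0, fb=0
78: 1100011000000110111100 → 1, fb=1
79: 1000110000001101111001 → 1, fb=0
80: 0001100000011011110010 → 0, fb=0
81: 0011000000110111100100 → 0, fb=0
82: 0110000001101111001000 → 0, fb=0
83: 1100000011011110010000 → 1, fb=1
84: 1000000110111100100001 → 1, fb=0
85: 0000001101111001000010 → 0, fb=0
86: 0000011011110010000100 → 0, fb=0
87: 0000110111100100001000 → 0, fb=0
88: 0001101111001000010000 → 0, fb=0
89: 0011011110010000100000 → 0, fb=0
90: 0110111100100001000000 → 0, fb=0
91: 1101111001000010000000 → 1, fb=1
92: 1011110010000100000001 → 1, fb=0
93: 0111100100001000000010 → 0, fb=0
94: 1111001000010000000100 → 1, fb=1
95: 1110010000100000001001 → 1, fb=0
96: 1100100001000000010010 → 1, fb=1
97: 1001000010000000100101 → 1, fb=0
98: 0010000100000001001010 → 0, fb=0
99: 0100001000000010010100 → 0, fb=0
100: 1000010000000100101000 → 1, fb=1
101: 0000100000001001010001 → 0, fb=1
102: 0001000000010010100011 → 0, fb=1
103: 0010000000100101000111 → 0, fb=1
104: 0100000001001010001111 → 0, fb=1
105: 1000000010010100011111 → 1, fb=0
106: 0000000100101000111110 → 0, fb=0
107: 0000001001010001111100 → 0, fb=0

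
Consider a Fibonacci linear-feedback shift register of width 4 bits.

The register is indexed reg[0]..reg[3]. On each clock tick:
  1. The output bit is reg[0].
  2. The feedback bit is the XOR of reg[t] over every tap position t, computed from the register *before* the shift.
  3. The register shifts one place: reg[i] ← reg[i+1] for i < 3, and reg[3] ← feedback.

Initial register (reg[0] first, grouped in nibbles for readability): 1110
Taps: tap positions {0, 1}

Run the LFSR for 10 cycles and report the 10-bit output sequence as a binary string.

1110001001

step | reg (before) | out | fb
   0 | 1110 | 1 | 0
   1 | 1100 | 1 | 0
   2 | 1000 | 1 | 1
   3 | 0001 | 0 | 0
   4 | 0010 | 0 | 0
   5 | 0100 | 0 | 1
   6 | 1001 | 1 | 1
   7 | 0011 | 0 | 0
   8 | 0110 | 0 | 1
   9 | 1101 | 1 | 0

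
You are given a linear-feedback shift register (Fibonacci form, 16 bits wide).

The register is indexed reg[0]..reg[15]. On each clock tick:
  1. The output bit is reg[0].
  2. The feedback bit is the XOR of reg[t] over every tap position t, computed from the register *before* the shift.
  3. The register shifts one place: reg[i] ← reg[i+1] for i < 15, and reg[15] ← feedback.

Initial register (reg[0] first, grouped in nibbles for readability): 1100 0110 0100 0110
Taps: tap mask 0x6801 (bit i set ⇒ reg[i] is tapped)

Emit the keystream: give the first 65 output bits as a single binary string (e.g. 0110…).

11000110010001101000001010101101000010011011100110010011101111001

tick  register→output (feedback)
  0  1100011001000110→1 (1)
  1  1000110010001101→1 (0)
  2  0001100100011010→0 (0)
  3  0011001000110100→0 (0)
  4  0110010001101000→0 (0)
  5  1100100011010000→1 (0)
  6  1001000110100000→1 (1)
  7  0010001101000001→0 (0)
  8  0100011010000010→0 (1)
  9  1000110100000101→1 (0)
 10  0001101000001010→0 (1)
 11  0011010000010101→0 (0)
 12  0110100000101010→0 (1)
 13  1101000001010101→1 (1)
 14  1010000010101011→1 (0)
 15  0100000101010110→0 (1)
 16  1000001010101101→1 (0)
 17  0000010101011010→0 (0)
 18  0000101010110100→0 (0)
 19  0001010101101000→0 (0)
 20  0010101011010000→0 (1)
 21  0101010110100001→0 (0)
 22  1010101101000010→1 (0)
 23  0101011010000100→0 (1)
 24  1010110100001001→1 (1)
 25  0101101000010011→0 (0)
 26  1011010000100110→1 (1)
 27  0110100001001101→0 (1)
 28  1101000010011011→1 (1)
 29  1010000100110111→1 (0)
 30  0100001001101110→0 (0)
 31  1000010011011100→1 (1)
 32  0000100110111001→0 (1)
 33  0001001101110011→0 (0)
 34  0010011011100110→0 (0)
 35  0100110111001100→0 (1)
 36  1001101110011001→1 (0)
 37  0011011100110010→0 (0)
 38  0110111001100100→0 (1)
 39  1101110011001001→1 (1)
 40  1011100110010011→1 (1)
 41  0111001100100111→0 (0)
 42  1110011001001110→1 (1)
 43  1100110010011101→1 (1)
 44  1001100100111011→1 (1)
 45  0011001001110111→0 (1)
 46  0110010011101111→0 (0)
 47  1100100111011110→1 (0)
 48  1001001110111100→1 (1)
 49  0010011101111001→0 (1)
 50  0100111011110011→0 (0)
 51  1001110111100110→1 (1)
 52  0011101111001101→0 (1)
 53  0111011110011011→0 (0)
 54  1110111100110110→1 (0)
 55  1101111001101100→1 (0)
 56  1011110011011000→1 (0)
 57  0111100110110000→0 (1)
 58  1111001101100001→1 (1)
 59  1110011011000011→1 (0)
 60  1100110110000110→1 (1)
 61  1001101100001101→1 (0)
 62  0011011000011010→0 (0)
 63  0110110000110100→0 (0)
 64  1101100001101000→1 (1)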